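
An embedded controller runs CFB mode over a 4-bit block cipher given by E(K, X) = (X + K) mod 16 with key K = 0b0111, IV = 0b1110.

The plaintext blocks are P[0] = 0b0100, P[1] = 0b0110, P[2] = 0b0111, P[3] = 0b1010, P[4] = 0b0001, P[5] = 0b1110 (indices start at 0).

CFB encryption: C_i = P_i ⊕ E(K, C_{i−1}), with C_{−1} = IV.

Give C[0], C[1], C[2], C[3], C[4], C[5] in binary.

C[0] = 0b0001, C[1] = 0b1110, C[2] = 0b0010, C[3] = 0b0011, C[4] = 0b1011, C[5] = 0b1100

C[0]: E(K, 0b1110) = 0b0101; 0b0100 ⊕ 0b0101 = 0b0001.
C[1]: E(K, 0b0001) = 0b1000; 0b0110 ⊕ 0b1000 = 0b1110.
C[2]: E(K, 0b1110) = 0b0101; 0b0111 ⊕ 0b0101 = 0b0010.
C[3]: E(K, 0b0010) = 0b1001; 0b1010 ⊕ 0b1001 = 0b0011.
C[4]: E(K, 0b0011) = 0b1010; 0b0001 ⊕ 0b1010 = 0b1011.
C[5]: E(K, 0b1011) = 0b0010; 0b1110 ⊕ 0b0010 = 0b1100.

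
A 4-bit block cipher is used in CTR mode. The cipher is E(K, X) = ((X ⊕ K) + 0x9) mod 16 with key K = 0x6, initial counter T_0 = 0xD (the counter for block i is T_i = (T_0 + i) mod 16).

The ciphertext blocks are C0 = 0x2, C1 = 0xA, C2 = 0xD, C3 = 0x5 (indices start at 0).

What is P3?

P3 = 0xA

CTR decryption: S_i = E(K, T_i) where T_i is the counter for block i; P_i = C_i ⊕ S_i.
P3: T = 0x0, S = E(K, T) = 0xF; 0x5 ⊕ 0xF = 0xA.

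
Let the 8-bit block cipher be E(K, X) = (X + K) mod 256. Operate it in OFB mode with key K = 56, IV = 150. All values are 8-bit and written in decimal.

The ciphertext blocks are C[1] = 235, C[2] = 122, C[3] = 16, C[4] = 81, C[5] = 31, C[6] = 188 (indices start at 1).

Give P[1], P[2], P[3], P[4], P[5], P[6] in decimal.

P[1] = 37, P[2] = 124, P[3] = 46, P[4] = 39, P[5] = 177, P[6] = 90

OFB decryption: S_i = E(K, S_{i−1}) with S_{0} = IV; P_i = C_i ⊕ S_i.
P[1]: S = E(K, 150) = 206; 235 ⊕ 206 = 37.
P[2]: S = E(K, 206) = 6; 122 ⊕ 6 = 124.
P[3]: S = E(K, 6) = 62; 16 ⊕ 62 = 46.
P[4]: S = E(K, 62) = 118; 81 ⊕ 118 = 39.
P[5]: S = E(K, 118) = 174; 31 ⊕ 174 = 177.
P[6]: S = E(K, 174) = 230; 188 ⊕ 230 = 90.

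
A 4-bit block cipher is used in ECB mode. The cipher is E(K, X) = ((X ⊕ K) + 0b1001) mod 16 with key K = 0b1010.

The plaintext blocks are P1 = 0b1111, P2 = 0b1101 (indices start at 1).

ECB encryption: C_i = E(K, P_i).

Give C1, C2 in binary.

C1: E(K, 0b1111) = 0b1110.
C2: E(K, 0b1101) = 0b0000.

C1 = 0b1110, C2 = 0b0000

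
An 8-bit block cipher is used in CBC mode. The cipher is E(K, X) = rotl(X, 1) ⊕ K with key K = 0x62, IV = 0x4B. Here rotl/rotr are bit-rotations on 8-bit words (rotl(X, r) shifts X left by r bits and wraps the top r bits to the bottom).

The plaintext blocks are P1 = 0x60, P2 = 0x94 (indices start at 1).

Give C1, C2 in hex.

CBC encryption: C_i = E(K, P_i ⊕ C_{i−1}), with C_{0} = IV.
C1: P1 ⊕ 0x4B = 0x2B; E(K, 0x2B) = 0x34.
C2: P2 ⊕ 0x34 = 0xA0; E(K, 0xA0) = 0x23.

C1 = 0x34, C2 = 0x23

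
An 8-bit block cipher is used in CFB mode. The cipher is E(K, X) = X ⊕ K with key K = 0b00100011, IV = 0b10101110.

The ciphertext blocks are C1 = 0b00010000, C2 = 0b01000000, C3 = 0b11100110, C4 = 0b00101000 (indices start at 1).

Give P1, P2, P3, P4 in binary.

P1 = 0b10011101, P2 = 0b01110011, P3 = 0b10000101, P4 = 0b11101101

CFB decryption: P_i = C_i ⊕ E(K, C_{i−1}), with C_{0} = IV.
P1: E(K, 0b10101110) = 0b10001101; 0b00010000 ⊕ 0b10001101 = 0b10011101.
P2: E(K, 0b00010000) = 0b00110011; 0b01000000 ⊕ 0b00110011 = 0b01110011.
P3: E(K, 0b01000000) = 0b01100011; 0b11100110 ⊕ 0b01100011 = 0b10000101.
P4: E(K, 0b11100110) = 0b11000101; 0b00101000 ⊕ 0b11000101 = 0b11101101.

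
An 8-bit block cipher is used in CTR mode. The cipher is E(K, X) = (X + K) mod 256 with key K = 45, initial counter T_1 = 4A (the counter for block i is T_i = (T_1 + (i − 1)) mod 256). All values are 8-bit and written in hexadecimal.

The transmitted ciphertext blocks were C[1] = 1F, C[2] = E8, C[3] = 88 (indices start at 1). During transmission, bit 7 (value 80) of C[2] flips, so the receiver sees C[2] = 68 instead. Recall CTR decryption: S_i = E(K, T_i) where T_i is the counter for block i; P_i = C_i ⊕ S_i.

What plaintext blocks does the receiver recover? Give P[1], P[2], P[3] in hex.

Only C[2] changed, to 68. In CTR, a change in C_i flips the same bit in P_i only; the keystream is unaffected. Decrypting the received ciphertext:
P[1]: T = 4A, S = E(K, T) = 8F; 1F ⊕ 8F = 90.
P[2]: T = 4B, S = E(K, T) = 90; 68 ⊕ 90 = F8.
P[3]: T = 4C, S = E(K, T) = 91; 88 ⊕ 91 = 19.
Blocks that differ from the original plaintext: P[2].

P[1] = 90, P[2] = F8, P[3] = 19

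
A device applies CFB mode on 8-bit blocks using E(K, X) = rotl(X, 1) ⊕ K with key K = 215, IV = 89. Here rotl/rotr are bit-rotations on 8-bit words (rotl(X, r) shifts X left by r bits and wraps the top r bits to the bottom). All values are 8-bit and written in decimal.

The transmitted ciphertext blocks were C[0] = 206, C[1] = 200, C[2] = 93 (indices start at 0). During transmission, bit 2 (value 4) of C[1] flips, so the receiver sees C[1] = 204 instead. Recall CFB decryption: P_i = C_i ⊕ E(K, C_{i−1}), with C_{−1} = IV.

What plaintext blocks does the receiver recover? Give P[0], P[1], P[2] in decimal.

P[0] = 171, P[1] = 134, P[2] = 19

Only C[1] changed, to 204. In CFB, a change in C_i flips the same bit in P_i and garbles P_{i+1}. Decrypting the received ciphertext:
P[0]: E(K, 89) = 101; 206 ⊕ 101 = 171.
P[1]: E(K, 206) = 74; 204 ⊕ 74 = 134.
P[2]: E(K, 204) = 78; 93 ⊕ 78 = 19.
Blocks that differ from the original plaintext: P[1], P[2].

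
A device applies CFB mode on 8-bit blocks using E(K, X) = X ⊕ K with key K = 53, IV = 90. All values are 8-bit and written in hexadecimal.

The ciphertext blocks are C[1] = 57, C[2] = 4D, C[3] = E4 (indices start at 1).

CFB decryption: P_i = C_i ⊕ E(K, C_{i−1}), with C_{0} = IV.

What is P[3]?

P[3]: E(K, 4D) = 1E; E4 ⊕ 1E = FA.

P[3] = FA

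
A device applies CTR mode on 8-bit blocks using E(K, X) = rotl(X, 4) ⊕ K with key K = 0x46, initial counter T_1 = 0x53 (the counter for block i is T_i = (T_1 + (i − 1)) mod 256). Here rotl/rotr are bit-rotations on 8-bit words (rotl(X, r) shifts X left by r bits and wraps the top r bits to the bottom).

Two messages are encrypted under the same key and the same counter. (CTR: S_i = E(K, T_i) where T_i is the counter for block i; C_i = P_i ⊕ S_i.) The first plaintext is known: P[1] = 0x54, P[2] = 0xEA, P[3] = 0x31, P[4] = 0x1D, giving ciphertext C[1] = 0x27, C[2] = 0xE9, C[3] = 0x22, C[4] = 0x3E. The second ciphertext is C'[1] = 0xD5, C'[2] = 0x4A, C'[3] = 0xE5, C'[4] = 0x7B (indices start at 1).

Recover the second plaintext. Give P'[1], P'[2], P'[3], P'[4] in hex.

In CTR with a reused counter, both messages share the same keystream S_i, so C_i ⊕ C'_i = P_i ⊕ P'_i and thus P'_i = P_i ⊕ C_i ⊕ C'_i.
P'[1]: 0x54 ⊕ 0x27 ⊕ 0xD5 = 0xA6.
P'[2]: 0xEA ⊕ 0xE9 ⊕ 0x4A = 0x49.
P'[3]: 0x31 ⊕ 0x22 ⊕ 0xE5 = 0xF6.
P'[4]: 0x1D ⊕ 0x3E ⊕ 0x7B = 0x58.

P'[1] = 0xA6, P'[2] = 0x49, P'[3] = 0xF6, P'[4] = 0x58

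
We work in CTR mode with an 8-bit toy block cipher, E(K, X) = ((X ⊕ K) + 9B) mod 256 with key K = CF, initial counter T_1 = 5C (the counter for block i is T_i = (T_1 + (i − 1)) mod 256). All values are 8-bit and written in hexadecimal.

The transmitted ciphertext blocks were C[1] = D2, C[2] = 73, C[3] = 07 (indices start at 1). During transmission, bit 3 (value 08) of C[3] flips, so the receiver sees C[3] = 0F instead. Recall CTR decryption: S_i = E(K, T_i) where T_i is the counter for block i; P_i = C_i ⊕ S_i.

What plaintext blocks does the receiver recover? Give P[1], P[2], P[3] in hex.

Only C[3] changed, to 0F. In CTR, a change in C_i flips the same bit in P_i only; the keystream is unaffected. Decrypting the received ciphertext:
P[1]: T = 5C, S = E(K, T) = 2E; D2 ⊕ 2E = FC.
P[2]: T = 5D, S = E(K, T) = 2D; 73 ⊕ 2D = 5E.
P[3]: T = 5E, S = E(K, T) = 2C; 0F ⊕ 2C = 23.
Blocks that differ from the original plaintext: P[3].

P[1] = FC, P[2] = 5E, P[3] = 23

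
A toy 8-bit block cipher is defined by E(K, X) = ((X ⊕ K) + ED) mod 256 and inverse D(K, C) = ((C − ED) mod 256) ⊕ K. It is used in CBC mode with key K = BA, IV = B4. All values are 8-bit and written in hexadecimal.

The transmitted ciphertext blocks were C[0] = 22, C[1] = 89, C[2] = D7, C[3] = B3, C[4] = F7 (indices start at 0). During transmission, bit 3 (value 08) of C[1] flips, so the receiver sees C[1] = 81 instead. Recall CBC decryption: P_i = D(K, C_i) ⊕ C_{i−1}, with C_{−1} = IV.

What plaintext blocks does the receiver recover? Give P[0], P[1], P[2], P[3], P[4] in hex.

P[0] = 3B, P[1] = 0C, P[2] = D1, P[3] = AB, P[4] = 03

Only C[1] changed, to 81. In CBC, a change in C_i garbles P_i and flips the same bit in P_{i+1}. Decrypting the received ciphertext:
P[0]: D(K, 22) = 8F; 8F ⊕ B4 = 3B.
P[1]: D(K, 81) = 2E; 2E ⊕ 22 = 0C.
P[2]: D(K, D7) = 50; 50 ⊕ 81 = D1.
P[3]: D(K, B3) = 7C; 7C ⊕ D7 = AB.
P[4]: D(K, F7) = B0; B0 ⊕ B3 = 03.
Blocks that differ from the original plaintext: P[1], P[2].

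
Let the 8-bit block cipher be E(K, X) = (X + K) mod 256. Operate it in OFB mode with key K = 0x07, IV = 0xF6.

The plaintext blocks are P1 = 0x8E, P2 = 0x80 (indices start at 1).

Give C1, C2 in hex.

OFB encryption: S_i = E(K, S_{i−1}) with S_{0} = IV; C_i = P_i ⊕ S_i.
C1: S = E(K, 0xF6) = 0xFD; 0x8E ⊕ 0xFD = 0x73.
C2: S = E(K, 0xFD) = 0x04; 0x80 ⊕ 0x04 = 0x84.

C1 = 0x73, C2 = 0x84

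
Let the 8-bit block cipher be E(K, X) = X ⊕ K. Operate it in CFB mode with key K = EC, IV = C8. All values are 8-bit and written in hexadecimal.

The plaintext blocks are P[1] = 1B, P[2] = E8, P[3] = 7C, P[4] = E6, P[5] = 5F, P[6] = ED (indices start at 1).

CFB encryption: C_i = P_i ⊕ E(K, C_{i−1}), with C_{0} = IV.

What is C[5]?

C[1]: E(K, C8) = 24; 1B ⊕ 24 = 3F.
C[2]: E(K, 3F) = D3; E8 ⊕ D3 = 3B.
C[3]: E(K, 3B) = D7; 7C ⊕ D7 = AB.
C[4]: E(K, AB) = 47; E6 ⊕ 47 = A1.
C[5]: E(K, A1) = 4D; 5F ⊕ 4D = 12.

C[5] = 12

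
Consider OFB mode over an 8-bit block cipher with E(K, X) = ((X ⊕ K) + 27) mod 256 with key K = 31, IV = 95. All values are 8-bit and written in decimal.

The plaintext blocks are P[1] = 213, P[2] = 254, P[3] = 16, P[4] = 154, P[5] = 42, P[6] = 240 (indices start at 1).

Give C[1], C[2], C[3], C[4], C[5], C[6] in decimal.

OFB encryption: S_i = E(K, S_{i−1}) with S_{0} = IV; C_i = P_i ⊕ S_i.
C[1]: S = E(K, 95) = 91; 213 ⊕ 91 = 142.
C[2]: S = E(K, 91) = 95; 254 ⊕ 95 = 161.
C[3]: S = E(K, 95) = 91; 16 ⊕ 91 = 75.
C[4]: S = E(K, 91) = 95; 154 ⊕ 95 = 197.
C[5]: S = E(K, 95) = 91; 42 ⊕ 91 = 113.
C[6]: S = E(K, 91) = 95; 240 ⊕ 95 = 175.

C[1] = 142, C[2] = 161, C[3] = 75, C[4] = 197, C[5] = 113, C[6] = 175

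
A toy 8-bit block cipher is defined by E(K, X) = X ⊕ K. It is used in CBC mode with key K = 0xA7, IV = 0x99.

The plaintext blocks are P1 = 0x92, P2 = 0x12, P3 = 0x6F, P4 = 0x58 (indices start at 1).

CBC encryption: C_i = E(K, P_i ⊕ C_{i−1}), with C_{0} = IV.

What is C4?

C1: P1 ⊕ 0x99 = 0x0B; E(K, 0x0B) = 0xAC.
C2: P2 ⊕ 0xAC = 0xBE; E(K, 0xBE) = 0x19.
C3: P3 ⊕ 0x19 = 0x76; E(K, 0x76) = 0xD1.
C4: P4 ⊕ 0xD1 = 0x89; E(K, 0x89) = 0x2E.

C4 = 0x2E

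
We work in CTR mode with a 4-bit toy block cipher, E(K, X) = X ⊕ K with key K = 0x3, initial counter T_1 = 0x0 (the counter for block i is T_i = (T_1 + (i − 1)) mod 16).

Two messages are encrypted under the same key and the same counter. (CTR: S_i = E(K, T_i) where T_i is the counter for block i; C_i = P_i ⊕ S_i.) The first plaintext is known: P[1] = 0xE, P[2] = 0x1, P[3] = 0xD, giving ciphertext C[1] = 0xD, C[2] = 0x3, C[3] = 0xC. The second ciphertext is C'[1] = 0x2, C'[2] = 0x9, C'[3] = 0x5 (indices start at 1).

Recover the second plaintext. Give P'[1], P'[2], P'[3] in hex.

In CTR with a reused counter, both messages share the same keystream S_i, so C_i ⊕ C'_i = P_i ⊕ P'_i and thus P'_i = P_i ⊕ C_i ⊕ C'_i.
P'[1]: 0xE ⊕ 0xD ⊕ 0x2 = 0x1.
P'[2]: 0x1 ⊕ 0x3 ⊕ 0x9 = 0xB.
P'[3]: 0xD ⊕ 0xC ⊕ 0x5 = 0x4.

P'[1] = 0x1, P'[2] = 0xB, P'[3] = 0x4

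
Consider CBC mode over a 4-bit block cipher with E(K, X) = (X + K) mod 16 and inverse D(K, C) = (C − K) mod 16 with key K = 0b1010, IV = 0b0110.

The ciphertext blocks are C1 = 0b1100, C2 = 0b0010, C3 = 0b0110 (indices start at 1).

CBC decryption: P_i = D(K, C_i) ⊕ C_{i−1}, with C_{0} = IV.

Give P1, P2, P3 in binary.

P1 = 0b0100, P2 = 0b0100, P3 = 0b1110

P1: D(K, 0b1100) = 0b0010; 0b0010 ⊕ 0b0110 = 0b0100.
P2: D(K, 0b0010) = 0b1000; 0b1000 ⊕ 0b1100 = 0b0100.
P3: D(K, 0b0110) = 0b1100; 0b1100 ⊕ 0b0010 = 0b1110.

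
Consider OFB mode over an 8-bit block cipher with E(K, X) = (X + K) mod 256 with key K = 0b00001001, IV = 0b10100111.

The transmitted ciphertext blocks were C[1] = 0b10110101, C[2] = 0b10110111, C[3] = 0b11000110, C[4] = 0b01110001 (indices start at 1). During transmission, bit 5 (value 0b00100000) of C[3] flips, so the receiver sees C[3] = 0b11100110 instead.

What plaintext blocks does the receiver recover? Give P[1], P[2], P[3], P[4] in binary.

OFB decryption: S_i = E(K, S_{i−1}) with S_{0} = IV; P_i = C_i ⊕ S_i.
Only C[3] changed, to 0b11100110. In OFB, a change in C_i flips the same bit in P_i only; the keystream is unaffected. Decrypting the received ciphertext:
P[1]: S = E(K, 0b10100111) = 0b10110000; 0b10110101 ⊕ 0b10110000 = 0b00000101.
P[2]: S = E(K, 0b10110000) = 0b10111001; 0b10110111 ⊕ 0b10111001 = 0b00001110.
P[3]: S = E(K, 0b10111001) = 0b11000010; 0b11100110 ⊕ 0b11000010 = 0b00100100.
P[4]: S = E(K, 0b11000010) = 0b11001011; 0b01110001 ⊕ 0b11001011 = 0b10111010.
Blocks that differ from the original plaintext: P[3].

P[1] = 0b00000101, P[2] = 0b00001110, P[3] = 0b00100100, P[4] = 0b10111010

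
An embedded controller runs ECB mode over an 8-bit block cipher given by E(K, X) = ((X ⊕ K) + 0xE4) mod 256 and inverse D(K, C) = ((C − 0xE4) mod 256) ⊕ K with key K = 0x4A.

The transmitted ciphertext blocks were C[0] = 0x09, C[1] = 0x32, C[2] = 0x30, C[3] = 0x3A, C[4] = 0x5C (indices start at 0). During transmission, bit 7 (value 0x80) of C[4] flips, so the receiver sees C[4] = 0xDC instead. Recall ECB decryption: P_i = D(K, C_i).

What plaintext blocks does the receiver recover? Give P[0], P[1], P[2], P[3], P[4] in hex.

Only C[4] changed, to 0xDC. In ECB, a change in C_i affects only P_i. Decrypting the received ciphertext:
P[0]: D(K, 0x09) = 0x6F.
P[1]: D(K, 0x32) = 0x04.
P[2]: D(K, 0x30) = 0x06.
P[3]: D(K, 0x3A) = 0x1C.
P[4]: D(K, 0xDC) = 0xB2.
Blocks that differ from the original plaintext: P[4].

P[0] = 0x6F, P[1] = 0x04, P[2] = 0x06, P[3] = 0x1C, P[4] = 0xB2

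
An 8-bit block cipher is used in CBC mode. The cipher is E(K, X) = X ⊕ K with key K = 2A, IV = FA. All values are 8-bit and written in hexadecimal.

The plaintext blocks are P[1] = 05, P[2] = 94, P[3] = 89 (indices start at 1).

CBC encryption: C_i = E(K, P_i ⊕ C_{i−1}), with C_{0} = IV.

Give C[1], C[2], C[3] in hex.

C[1] = D5, C[2] = 6B, C[3] = C8

C[1]: P[1] ⊕ FA = FF; E(K, FF) = D5.
C[2]: P[2] ⊕ D5 = 41; E(K, 41) = 6B.
C[3]: P[3] ⊕ 6B = E2; E(K, E2) = C8.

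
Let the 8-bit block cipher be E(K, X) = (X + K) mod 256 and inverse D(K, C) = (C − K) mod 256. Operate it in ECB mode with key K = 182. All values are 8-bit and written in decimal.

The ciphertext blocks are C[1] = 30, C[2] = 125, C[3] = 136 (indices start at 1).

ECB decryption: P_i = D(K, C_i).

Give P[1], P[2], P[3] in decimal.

P[1] = 104, P[2] = 199, P[3] = 210

P[1]: D(K, 30) = 104.
P[2]: D(K, 125) = 199.
P[3]: D(K, 136) = 210.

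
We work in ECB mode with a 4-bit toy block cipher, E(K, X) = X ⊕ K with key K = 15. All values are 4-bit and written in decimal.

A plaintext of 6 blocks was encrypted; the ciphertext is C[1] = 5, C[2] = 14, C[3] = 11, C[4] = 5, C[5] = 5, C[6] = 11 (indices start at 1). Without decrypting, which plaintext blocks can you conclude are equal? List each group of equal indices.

ECB encrypts each block independently with the same key, so equal ciphertext blocks imply equal plaintext blocks.
C[1] = C[4] = C[5] = 5, so P[1] = P[4] = P[5].
C[3] = C[6] = 11, so P[3] = P[6].

P[1] = P[4] = P[5]; P[3] = P[6]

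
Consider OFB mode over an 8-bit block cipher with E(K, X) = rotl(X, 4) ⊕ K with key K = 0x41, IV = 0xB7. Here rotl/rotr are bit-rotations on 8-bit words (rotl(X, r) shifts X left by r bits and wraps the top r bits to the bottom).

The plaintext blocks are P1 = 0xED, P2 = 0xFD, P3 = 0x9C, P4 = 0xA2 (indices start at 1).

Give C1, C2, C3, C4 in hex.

C1 = 0xD7, C2 = 0x1F, C3 = 0xF3, C4 = 0x15

OFB encryption: S_i = E(K, S_{i−1}) with S_{0} = IV; C_i = P_i ⊕ S_i.
C1: S = E(K, 0xB7) = 0x3A; 0xED ⊕ 0x3A = 0xD7.
C2: S = E(K, 0x3A) = 0xE2; 0xFD ⊕ 0xE2 = 0x1F.
C3: S = E(K, 0xE2) = 0x6F; 0x9C ⊕ 0x6F = 0xF3.
C4: S = E(K, 0x6F) = 0xB7; 0xA2 ⊕ 0xB7 = 0x15.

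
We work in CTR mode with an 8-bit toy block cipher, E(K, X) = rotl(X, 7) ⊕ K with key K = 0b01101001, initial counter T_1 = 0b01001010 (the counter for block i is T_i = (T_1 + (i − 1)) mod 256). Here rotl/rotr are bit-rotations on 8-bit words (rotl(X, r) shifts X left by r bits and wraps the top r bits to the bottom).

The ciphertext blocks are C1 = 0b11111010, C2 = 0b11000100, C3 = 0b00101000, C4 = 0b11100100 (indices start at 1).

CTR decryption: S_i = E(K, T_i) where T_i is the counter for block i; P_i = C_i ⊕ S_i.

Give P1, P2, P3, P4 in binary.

P1: T = 0b01001010, S = E(K, T) = 0b01001100; 0b11111010 ⊕ 0b01001100 = 0b10110110.
P2: T = 0b01001011, S = E(K, T) = 0b11001100; 0b11000100 ⊕ 0b11001100 = 0b00001000.
P3: T = 0b01001100, S = E(K, T) = 0b01001111; 0b00101000 ⊕ 0b01001111 = 0b01100111.
P4: T = 0b01001101, S = E(K, T) = 0b11001111; 0b11100100 ⊕ 0b11001111 = 0b00101011.

P1 = 0b10110110, P2 = 0b00001000, P3 = 0b01100111, P4 = 0b00101011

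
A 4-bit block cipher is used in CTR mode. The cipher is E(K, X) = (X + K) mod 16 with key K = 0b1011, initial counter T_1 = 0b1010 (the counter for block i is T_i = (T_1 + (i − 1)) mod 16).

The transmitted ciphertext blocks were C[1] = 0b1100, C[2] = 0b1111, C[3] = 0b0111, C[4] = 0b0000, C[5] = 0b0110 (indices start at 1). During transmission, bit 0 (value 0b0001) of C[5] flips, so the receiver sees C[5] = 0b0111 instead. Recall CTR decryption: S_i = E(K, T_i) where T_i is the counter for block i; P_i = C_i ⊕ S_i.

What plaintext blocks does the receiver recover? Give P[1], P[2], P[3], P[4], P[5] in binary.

Only C[5] changed, to 0b0111. In CTR, a change in C_i flips the same bit in P_i only; the keystream is unaffected. Decrypting the received ciphertext:
P[1]: T = 0b1010, S = E(K, T) = 0b0101; 0b1100 ⊕ 0b0101 = 0b1001.
P[2]: T = 0b1011, S = E(K, T) = 0b0110; 0b1111 ⊕ 0b0110 = 0b1001.
P[3]: T = 0b1100, S = E(K, T) = 0b0111; 0b0111 ⊕ 0b0111 = 0b0000.
P[4]: T = 0b1101, S = E(K, T) = 0b1000; 0b0000 ⊕ 0b1000 = 0b1000.
P[5]: T = 0b1110, S = E(K, T) = 0b1001; 0b0111 ⊕ 0b1001 = 0b1110.
Blocks that differ from the original plaintext: P[5].

P[1] = 0b1001, P[2] = 0b1001, P[3] = 0b0000, P[4] = 0b1000, P[5] = 0b1110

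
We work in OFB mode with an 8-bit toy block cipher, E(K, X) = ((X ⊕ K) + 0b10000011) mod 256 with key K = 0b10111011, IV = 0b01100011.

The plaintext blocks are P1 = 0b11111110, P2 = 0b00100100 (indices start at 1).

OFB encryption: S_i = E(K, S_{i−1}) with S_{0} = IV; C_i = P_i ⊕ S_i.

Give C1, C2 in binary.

C1: S = E(K, 0b01100011) = 0b01011011; 0b11111110 ⊕ 0b01011011 = 0b10100101.
C2: S = E(K, 0b01011011) = 0b01100011; 0b00100100 ⊕ 0b01100011 = 0b01000111.

C1 = 0b10100101, C2 = 0b01000111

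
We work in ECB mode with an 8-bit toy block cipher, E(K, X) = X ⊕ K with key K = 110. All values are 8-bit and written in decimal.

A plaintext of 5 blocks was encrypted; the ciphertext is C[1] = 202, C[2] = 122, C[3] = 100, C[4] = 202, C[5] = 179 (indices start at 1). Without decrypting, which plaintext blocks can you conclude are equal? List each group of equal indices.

P[1] = P[4]

ECB encrypts each block independently with the same key, so equal ciphertext blocks imply equal plaintext blocks.
C[1] = C[4] = 202, so P[1] = P[4].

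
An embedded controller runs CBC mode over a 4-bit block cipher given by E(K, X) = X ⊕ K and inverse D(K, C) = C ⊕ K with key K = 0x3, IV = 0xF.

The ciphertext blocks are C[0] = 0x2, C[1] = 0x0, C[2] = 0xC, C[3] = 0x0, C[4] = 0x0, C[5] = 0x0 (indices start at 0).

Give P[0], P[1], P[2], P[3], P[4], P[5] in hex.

P[0] = 0xE, P[1] = 0x1, P[2] = 0xF, P[3] = 0xF, P[4] = 0x3, P[5] = 0x3

CBC decryption: P_i = D(K, C_i) ⊕ C_{i−1}, with C_{−1} = IV.
P[0]: D(K, 0x2) = 0x1; 0x1 ⊕ 0xF = 0xE.
P[1]: D(K, 0x0) = 0x3; 0x3 ⊕ 0x2 = 0x1.
P[2]: D(K, 0xC) = 0xF; 0xF ⊕ 0x0 = 0xF.
P[3]: D(K, 0x0) = 0x3; 0x3 ⊕ 0xC = 0xF.
P[4]: D(K, 0x0) = 0x3; 0x3 ⊕ 0x0 = 0x3.
P[5]: D(K, 0x0) = 0x3; 0x3 ⊕ 0x0 = 0x3.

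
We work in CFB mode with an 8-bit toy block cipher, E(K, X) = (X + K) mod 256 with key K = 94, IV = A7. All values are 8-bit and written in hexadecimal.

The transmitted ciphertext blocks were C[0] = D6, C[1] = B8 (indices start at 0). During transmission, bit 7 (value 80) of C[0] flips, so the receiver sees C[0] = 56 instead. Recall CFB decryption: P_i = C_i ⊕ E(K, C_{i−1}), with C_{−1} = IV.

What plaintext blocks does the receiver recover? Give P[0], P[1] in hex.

P[0] = 6D, P[1] = 52

Only C[0] changed, to 56. In CFB, a change in C_i flips the same bit in P_i and garbles P_{i+1}. Decrypting the received ciphertext:
P[0]: E(K, A7) = 3B; 56 ⊕ 3B = 6D.
P[1]: E(K, 56) = EA; B8 ⊕ EA = 52.
Blocks that differ from the original plaintext: P[0], P[1].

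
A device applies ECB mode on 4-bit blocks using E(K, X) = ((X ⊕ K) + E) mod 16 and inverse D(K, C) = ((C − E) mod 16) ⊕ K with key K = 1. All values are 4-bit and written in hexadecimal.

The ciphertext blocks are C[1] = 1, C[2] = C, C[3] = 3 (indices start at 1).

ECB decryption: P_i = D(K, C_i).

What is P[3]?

P[3] = 4

P[3]: D(K, 3) = 4.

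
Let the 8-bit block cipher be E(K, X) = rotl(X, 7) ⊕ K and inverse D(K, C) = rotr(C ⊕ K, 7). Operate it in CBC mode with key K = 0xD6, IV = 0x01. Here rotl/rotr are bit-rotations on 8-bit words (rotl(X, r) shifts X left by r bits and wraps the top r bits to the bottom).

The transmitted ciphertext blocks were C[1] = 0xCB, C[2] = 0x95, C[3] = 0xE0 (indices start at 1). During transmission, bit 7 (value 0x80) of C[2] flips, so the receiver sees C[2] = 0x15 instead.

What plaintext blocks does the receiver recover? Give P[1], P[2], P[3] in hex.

P[1] = 0x3B, P[2] = 0x4C, P[3] = 0x79

CBC decryption: P_i = D(K, C_i) ⊕ C_{i−1}, with C_{0} = IV.
Only C[2] changed, to 0x15. In CBC, a change in C_i garbles P_i and flips the same bit in P_{i+1}. Decrypting the received ciphertext:
P[1]: D(K, 0xCB) = 0x3A; 0x3A ⊕ 0x01 = 0x3B.
P[2]: D(K, 0x15) = 0x87; 0x87 ⊕ 0xCB = 0x4C.
P[3]: D(K, 0xE0) = 0x6C; 0x6C ⊕ 0x15 = 0x79.
Blocks that differ from the original plaintext: P[2], P[3].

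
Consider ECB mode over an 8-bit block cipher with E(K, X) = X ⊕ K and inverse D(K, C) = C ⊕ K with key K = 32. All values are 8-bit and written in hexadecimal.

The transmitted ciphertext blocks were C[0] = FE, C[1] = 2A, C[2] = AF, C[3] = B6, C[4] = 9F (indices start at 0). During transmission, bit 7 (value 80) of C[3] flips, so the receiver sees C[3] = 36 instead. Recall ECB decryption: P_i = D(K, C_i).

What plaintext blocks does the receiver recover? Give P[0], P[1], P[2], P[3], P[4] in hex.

Only C[3] changed, to 36. In ECB, a change in C_i affects only P_i. Decrypting the received ciphertext:
P[0]: D(K, FE) = CC.
P[1]: D(K, 2A) = 18.
P[2]: D(K, AF) = 9D.
P[3]: D(K, 36) = 04.
P[4]: D(K, 9F) = AD.
Blocks that differ from the original plaintext: P[3].

P[0] = CC, P[1] = 18, P[2] = 9D, P[3] = 04, P[4] = AD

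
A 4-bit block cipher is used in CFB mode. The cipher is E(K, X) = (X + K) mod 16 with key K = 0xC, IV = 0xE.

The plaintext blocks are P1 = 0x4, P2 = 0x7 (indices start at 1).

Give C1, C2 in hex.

CFB encryption: C_i = P_i ⊕ E(K, C_{i−1}), with C_{0} = IV.
C1: E(K, 0xE) = 0xA; 0x4 ⊕ 0xA = 0xE.
C2: E(K, 0xE) = 0xA; 0x7 ⊕ 0xA = 0xD.

C1 = 0xE, C2 = 0xD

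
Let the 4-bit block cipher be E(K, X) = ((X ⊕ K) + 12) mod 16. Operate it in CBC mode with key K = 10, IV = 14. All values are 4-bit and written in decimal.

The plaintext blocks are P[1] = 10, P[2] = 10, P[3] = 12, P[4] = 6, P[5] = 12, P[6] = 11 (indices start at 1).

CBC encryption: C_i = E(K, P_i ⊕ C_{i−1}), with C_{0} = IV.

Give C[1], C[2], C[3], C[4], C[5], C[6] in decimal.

C[1] = 10, C[2] = 6, C[3] = 12, C[4] = 12, C[5] = 6, C[6] = 3

C[1]: P[1] ⊕ 14 = 4; E(K, 4) = 10.
C[2]: P[2] ⊕ 10 = 0; E(K, 0) = 6.
C[3]: P[3] ⊕ 6 = 10; E(K, 10) = 12.
C[4]: P[4] ⊕ 12 = 10; E(K, 10) = 12.
C[5]: P[5] ⊕ 12 = 0; E(K, 0) = 6.
C[6]: P[6] ⊕ 6 = 13; E(K, 13) = 3.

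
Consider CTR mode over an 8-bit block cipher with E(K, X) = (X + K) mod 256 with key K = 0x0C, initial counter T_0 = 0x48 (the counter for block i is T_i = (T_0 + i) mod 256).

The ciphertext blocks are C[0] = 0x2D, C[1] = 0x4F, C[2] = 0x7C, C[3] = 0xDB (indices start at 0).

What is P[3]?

P[3] = 0x8C

CTR decryption: S_i = E(K, T_i) where T_i is the counter for block i; P_i = C_i ⊕ S_i.
P[3]: T = 0x4B, S = E(K, T) = 0x57; 0xDB ⊕ 0x57 = 0x8C.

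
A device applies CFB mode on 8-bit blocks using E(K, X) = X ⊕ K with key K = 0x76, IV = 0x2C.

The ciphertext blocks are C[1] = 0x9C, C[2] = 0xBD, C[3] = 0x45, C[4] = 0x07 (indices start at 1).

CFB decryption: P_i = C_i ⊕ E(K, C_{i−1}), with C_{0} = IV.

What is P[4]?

P[4] = 0x34

P[4]: E(K, 0x45) = 0x33; 0x07 ⊕ 0x33 = 0x34.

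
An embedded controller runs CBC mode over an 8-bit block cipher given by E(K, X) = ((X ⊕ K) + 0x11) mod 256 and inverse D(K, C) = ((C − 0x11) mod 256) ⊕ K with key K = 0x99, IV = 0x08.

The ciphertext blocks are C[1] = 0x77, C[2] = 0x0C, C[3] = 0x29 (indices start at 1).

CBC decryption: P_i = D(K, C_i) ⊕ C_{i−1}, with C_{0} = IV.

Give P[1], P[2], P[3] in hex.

P[1] = 0xF7, P[2] = 0x15, P[3] = 0x8D

P[1]: D(K, 0x77) = 0xFF; 0xFF ⊕ 0x08 = 0xF7.
P[2]: D(K, 0x0C) = 0x62; 0x62 ⊕ 0x77 = 0x15.
P[3]: D(K, 0x29) = 0x81; 0x81 ⊕ 0x0C = 0x8D.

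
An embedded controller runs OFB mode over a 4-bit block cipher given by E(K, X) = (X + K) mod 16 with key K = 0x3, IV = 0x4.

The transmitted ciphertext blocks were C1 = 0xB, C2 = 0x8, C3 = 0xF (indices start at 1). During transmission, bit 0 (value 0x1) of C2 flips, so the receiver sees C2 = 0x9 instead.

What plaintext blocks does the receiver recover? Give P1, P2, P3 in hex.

P1 = 0xC, P2 = 0x3, P3 = 0x2

OFB decryption: S_i = E(K, S_{i−1}) with S_{0} = IV; P_i = C_i ⊕ S_i.
Only C2 changed, to 0x9. In OFB, a change in C_i flips the same bit in P_i only; the keystream is unaffected. Decrypting the received ciphertext:
P1: S = E(K, 0x4) = 0x7; 0xB ⊕ 0x7 = 0xC.
P2: S = E(K, 0x7) = 0xA; 0x9 ⊕ 0xA = 0x3.
P3: S = E(K, 0xA) = 0xD; 0xF ⊕ 0xD = 0x2.
Blocks that differ from the original plaintext: P2.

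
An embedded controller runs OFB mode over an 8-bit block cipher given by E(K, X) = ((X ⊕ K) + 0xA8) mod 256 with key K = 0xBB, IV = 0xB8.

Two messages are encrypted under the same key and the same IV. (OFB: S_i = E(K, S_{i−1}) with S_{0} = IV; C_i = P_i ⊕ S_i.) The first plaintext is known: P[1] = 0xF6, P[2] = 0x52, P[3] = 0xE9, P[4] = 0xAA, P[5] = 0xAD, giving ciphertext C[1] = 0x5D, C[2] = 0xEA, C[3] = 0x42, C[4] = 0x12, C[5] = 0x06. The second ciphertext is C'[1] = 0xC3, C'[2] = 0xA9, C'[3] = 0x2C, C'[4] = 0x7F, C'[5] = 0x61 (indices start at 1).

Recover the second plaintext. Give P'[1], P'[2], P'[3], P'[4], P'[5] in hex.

P'[1] = 0x68, P'[2] = 0x11, P'[3] = 0x87, P'[4] = 0xC7, P'[5] = 0xCA

In OFB with a reused IV, both messages share the same keystream S_i, so C_i ⊕ C'_i = P_i ⊕ P'_i and thus P'_i = P_i ⊕ C_i ⊕ C'_i.
P'[1]: 0xF6 ⊕ 0x5D ⊕ 0xC3 = 0x68.
P'[2]: 0x52 ⊕ 0xEA ⊕ 0xA9 = 0x11.
P'[3]: 0xE9 ⊕ 0x42 ⊕ 0x2C = 0x87.
P'[4]: 0xAA ⊕ 0x12 ⊕ 0x7F = 0xC7.
P'[5]: 0xAD ⊕ 0x06 ⊕ 0x61 = 0xCA.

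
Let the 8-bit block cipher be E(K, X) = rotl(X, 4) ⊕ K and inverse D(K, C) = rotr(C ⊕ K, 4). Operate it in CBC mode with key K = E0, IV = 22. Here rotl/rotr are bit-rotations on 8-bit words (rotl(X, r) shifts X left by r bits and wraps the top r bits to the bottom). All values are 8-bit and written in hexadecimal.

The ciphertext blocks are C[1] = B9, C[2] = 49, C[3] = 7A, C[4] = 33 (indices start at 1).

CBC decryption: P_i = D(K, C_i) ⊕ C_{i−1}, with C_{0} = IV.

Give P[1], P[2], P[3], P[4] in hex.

P[1] = B7, P[2] = 23, P[3] = E0, P[4] = 47

P[1]: D(K, B9) = 95; 95 ⊕ 22 = B7.
P[2]: D(K, 49) = 9A; 9A ⊕ B9 = 23.
P[3]: D(K, 7A) = A9; A9 ⊕ 49 = E0.
P[4]: D(K, 33) = 3D; 3D ⊕ 7A = 47.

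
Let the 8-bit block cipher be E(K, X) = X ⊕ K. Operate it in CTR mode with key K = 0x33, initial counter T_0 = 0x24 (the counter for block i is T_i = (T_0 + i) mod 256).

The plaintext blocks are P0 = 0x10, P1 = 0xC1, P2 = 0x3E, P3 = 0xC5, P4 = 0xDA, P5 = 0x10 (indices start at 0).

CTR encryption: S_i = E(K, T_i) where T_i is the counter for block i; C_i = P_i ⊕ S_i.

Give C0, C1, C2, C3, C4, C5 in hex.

C0: T = 0x24, S = E(K, T) = 0x17; 0x10 ⊕ 0x17 = 0x07.
C1: T = 0x25, S = E(K, T) = 0x16; 0xC1 ⊕ 0x16 = 0xD7.
C2: T = 0x26, S = E(K, T) = 0x15; 0x3E ⊕ 0x15 = 0x2B.
C3: T = 0x27, S = E(K, T) = 0x14; 0xC5 ⊕ 0x14 = 0xD1.
C4: T = 0x28, S = E(K, T) = 0x1B; 0xDA ⊕ 0x1B = 0xC1.
C5: T = 0x29, S = E(K, T) = 0x1A; 0x10 ⊕ 0x1A = 0x0A.

C0 = 0x07, C1 = 0xD7, C2 = 0x2B, C3 = 0xD1, C4 = 0xC1, C5 = 0x0A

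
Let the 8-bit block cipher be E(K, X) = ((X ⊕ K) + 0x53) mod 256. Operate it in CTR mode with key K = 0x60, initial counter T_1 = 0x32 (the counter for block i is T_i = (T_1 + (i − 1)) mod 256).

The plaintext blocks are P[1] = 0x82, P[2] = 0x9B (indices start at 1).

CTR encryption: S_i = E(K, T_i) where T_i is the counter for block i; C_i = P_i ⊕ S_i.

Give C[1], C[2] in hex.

C[1]: T = 0x32, S = E(K, T) = 0xA5; 0x82 ⊕ 0xA5 = 0x27.
C[2]: T = 0x33, S = E(K, T) = 0xA6; 0x9B ⊕ 0xA6 = 0x3D.

C[1] = 0x27, C[2] = 0x3D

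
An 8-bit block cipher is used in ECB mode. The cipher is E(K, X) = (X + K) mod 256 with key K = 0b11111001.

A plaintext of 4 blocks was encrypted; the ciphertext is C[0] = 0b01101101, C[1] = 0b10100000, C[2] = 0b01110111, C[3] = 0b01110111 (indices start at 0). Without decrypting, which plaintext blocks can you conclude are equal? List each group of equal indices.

P[2] = P[3]

ECB encrypts each block independently with the same key, so equal ciphertext blocks imply equal plaintext blocks.
C[2] = C[3] = 0b01110111, so P[2] = P[3].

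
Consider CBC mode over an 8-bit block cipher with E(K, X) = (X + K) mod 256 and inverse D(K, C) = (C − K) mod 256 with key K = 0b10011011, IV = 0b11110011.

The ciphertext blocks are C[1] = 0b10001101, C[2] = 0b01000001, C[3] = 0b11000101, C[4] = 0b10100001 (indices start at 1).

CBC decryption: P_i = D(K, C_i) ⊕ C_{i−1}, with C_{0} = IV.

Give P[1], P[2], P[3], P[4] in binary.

P[1]: D(K, 0b10001101) = 0b11110010; 0b11110010 ⊕ 0b11110011 = 0b00000001.
P[2]: D(K, 0b01000001) = 0b10100110; 0b10100110 ⊕ 0b10001101 = 0b00101011.
P[3]: D(K, 0b11000101) = 0b00101010; 0b00101010 ⊕ 0b01000001 = 0b01101011.
P[4]: D(K, 0b10100001) = 0b00000110; 0b00000110 ⊕ 0b11000101 = 0b11000011.

P[1] = 0b00000001, P[2] = 0b00101011, P[3] = 0b01101011, P[4] = 0b11000011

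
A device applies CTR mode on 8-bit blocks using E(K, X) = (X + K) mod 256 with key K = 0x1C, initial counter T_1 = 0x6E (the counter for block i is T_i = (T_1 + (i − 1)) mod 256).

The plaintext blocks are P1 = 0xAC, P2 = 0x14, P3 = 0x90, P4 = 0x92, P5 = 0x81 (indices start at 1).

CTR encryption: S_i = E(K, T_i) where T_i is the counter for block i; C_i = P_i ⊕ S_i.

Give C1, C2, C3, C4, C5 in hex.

C1: T = 0x6E, S = E(K, T) = 0x8A; 0xAC ⊕ 0x8A = 0x26.
C2: T = 0x6F, S = E(K, T) = 0x8B; 0x14 ⊕ 0x8B = 0x9F.
C3: T = 0x70, S = E(K, T) = 0x8C; 0x90 ⊕ 0x8C = 0x1C.
C4: T = 0x71, S = E(K, T) = 0x8D; 0x92 ⊕ 0x8D = 0x1F.
C5: T = 0x72, S = E(K, T) = 0x8E; 0x81 ⊕ 0x8E = 0x0F.

C1 = 0x26, C2 = 0x9F, C3 = 0x1C, C4 = 0x1F, C5 = 0x0F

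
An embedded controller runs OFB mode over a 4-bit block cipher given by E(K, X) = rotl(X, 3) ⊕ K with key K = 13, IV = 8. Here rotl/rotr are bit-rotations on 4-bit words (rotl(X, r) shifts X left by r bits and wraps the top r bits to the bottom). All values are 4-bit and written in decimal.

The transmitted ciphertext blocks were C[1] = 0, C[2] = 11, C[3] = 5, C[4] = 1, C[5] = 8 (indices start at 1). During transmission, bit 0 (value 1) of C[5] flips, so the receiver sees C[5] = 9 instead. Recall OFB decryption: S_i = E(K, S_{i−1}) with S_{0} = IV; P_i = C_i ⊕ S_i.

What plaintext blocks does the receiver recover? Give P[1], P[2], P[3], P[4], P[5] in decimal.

Only C[5] changed, to 9. In OFB, a change in C_i flips the same bit in P_i only; the keystream is unaffected. Decrypting the received ciphertext:
P[1]: S = E(K, 8) = 9; 0 ⊕ 9 = 9.
P[2]: S = E(K, 9) = 1; 11 ⊕ 1 = 10.
P[3]: S = E(K, 1) = 5; 5 ⊕ 5 = 0.
P[4]: S = E(K, 5) = 7; 1 ⊕ 7 = 6.
P[5]: S = E(K, 7) = 6; 9 ⊕ 6 = 15.
Blocks that differ from the original plaintext: P[5].

P[1] = 9, P[2] = 10, P[3] = 0, P[4] = 6, P[5] = 15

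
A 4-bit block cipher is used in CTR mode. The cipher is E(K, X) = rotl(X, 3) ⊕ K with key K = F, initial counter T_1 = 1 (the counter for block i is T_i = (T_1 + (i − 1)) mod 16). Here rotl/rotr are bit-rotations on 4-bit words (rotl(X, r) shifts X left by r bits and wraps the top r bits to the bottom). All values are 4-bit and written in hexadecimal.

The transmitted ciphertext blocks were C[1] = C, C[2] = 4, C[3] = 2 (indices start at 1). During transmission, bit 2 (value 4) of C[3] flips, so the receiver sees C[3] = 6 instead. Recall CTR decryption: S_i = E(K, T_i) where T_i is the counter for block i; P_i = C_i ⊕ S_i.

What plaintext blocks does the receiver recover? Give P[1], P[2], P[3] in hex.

P[1] = B, P[2] = A, P[3] = 0

Only C[3] changed, to 6. In CTR, a change in C_i flips the same bit in P_i only; the keystream is unaffected. Decrypting the received ciphertext:
P[1]: T = 1, S = E(K, T) = 7; C ⊕ 7 = B.
P[2]: T = 2, S = E(K, T) = E; 4 ⊕ E = A.
P[3]: T = 3, S = E(K, T) = 6; 6 ⊕ 6 = 0.
Blocks that differ from the original plaintext: P[3].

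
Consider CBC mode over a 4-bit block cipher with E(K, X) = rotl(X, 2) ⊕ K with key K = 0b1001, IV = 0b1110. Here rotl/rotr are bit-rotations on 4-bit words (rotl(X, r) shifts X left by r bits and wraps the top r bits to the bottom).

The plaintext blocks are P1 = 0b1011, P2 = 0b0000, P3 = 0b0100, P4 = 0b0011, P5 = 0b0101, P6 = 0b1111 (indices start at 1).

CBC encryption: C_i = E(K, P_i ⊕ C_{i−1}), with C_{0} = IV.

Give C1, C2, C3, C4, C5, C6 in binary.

C1 = 0b1100, C2 = 0b1010, C3 = 0b0010, C4 = 0b1101, C5 = 0b1011, C6 = 0b1000

C1: P1 ⊕ 0b1110 = 0b0101; E(K, 0b0101) = 0b1100.
C2: P2 ⊕ 0b1100 = 0b1100; E(K, 0b1100) = 0b1010.
C3: P3 ⊕ 0b1010 = 0b1110; E(K, 0b1110) = 0b0010.
C4: P4 ⊕ 0b0010 = 0b0001; E(K, 0b0001) = 0b1101.
C5: P5 ⊕ 0b1101 = 0b1000; E(K, 0b1000) = 0b1011.
C6: P6 ⊕ 0b1011 = 0b0100; E(K, 0b0100) = 0b1000.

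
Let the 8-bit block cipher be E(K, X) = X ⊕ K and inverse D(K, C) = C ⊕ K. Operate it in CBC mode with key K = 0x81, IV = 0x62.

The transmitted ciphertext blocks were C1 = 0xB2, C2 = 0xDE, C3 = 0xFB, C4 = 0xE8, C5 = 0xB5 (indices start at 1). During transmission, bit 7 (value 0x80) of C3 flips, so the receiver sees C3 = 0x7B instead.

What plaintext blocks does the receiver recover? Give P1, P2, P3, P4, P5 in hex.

CBC decryption: P_i = D(K, C_i) ⊕ C_{i−1}, with C_{0} = IV.
Only C3 changed, to 0x7B. In CBC, a change in C_i garbles P_i and flips the same bit in P_{i+1}. Decrypting the received ciphertext:
P1: D(K, 0xB2) = 0x33; 0x33 ⊕ 0x62 = 0x51.
P2: D(K, 0xDE) = 0x5F; 0x5F ⊕ 0xB2 = 0xED.
P3: D(K, 0x7B) = 0xFA; 0xFA ⊕ 0xDE = 0x24.
P4: D(K, 0xE8) = 0x69; 0x69 ⊕ 0x7B = 0x12.
P5: D(K, 0xB5) = 0x34; 0x34 ⊕ 0xE8 = 0xDC.
Blocks that differ from the original plaintext: P3, P4.

P1 = 0x51, P2 = 0xED, P3 = 0x24, P4 = 0x12, P5 = 0xDC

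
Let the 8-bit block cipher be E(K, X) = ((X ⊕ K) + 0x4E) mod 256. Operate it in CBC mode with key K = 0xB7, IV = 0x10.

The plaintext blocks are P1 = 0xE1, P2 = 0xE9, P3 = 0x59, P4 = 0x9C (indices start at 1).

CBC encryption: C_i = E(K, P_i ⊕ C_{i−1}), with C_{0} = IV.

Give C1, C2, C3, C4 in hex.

C1 = 0x94, C2 = 0x18, C3 = 0x44, C4 = 0xBD

C1: P1 ⊕ 0x10 = 0xF1; E(K, 0xF1) = 0x94.
C2: P2 ⊕ 0x94 = 0x7D; E(K, 0x7D) = 0x18.
C3: P3 ⊕ 0x18 = 0x41; E(K, 0x41) = 0x44.
C4: P4 ⊕ 0x44 = 0xD8; E(K, 0xD8) = 0xBD.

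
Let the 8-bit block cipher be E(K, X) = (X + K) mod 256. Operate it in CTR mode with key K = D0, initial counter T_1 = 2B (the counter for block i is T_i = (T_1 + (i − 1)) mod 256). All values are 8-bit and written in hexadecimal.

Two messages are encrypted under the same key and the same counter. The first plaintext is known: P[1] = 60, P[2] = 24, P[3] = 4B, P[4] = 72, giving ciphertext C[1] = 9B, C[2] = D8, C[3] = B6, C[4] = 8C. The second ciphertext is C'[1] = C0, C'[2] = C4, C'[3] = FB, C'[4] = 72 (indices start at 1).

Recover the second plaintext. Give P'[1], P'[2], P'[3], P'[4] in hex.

In CTR with a reused counter, both messages share the same keystream S_i, so C_i ⊕ C'_i = P_i ⊕ P'_i and thus P'_i = P_i ⊕ C_i ⊕ C'_i.
P'[1]: 60 ⊕ 9B ⊕ C0 = 3B.
P'[2]: 24 ⊕ D8 ⊕ C4 = 38.
P'[3]: 4B ⊕ B6 ⊕ FB = 06.
P'[4]: 72 ⊕ 8C ⊕ 72 = 8C.

P'[1] = 3B, P'[2] = 38, P'[3] = 06, P'[4] = 8C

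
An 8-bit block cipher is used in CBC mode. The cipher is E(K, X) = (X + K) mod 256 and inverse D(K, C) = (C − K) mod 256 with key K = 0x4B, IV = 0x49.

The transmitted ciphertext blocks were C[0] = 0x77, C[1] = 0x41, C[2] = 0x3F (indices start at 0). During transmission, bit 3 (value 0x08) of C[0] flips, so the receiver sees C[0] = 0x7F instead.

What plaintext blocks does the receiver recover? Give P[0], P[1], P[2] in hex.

P[0] = 0x7D, P[1] = 0x89, P[2] = 0xB5

CBC decryption: P_i = D(K, C_i) ⊕ C_{i−1}, with C_{−1} = IV.
Only C[0] changed, to 0x7F. In CBC, a change in C_i garbles P_i and flips the same bit in P_{i+1}. Decrypting the received ciphertext:
P[0]: D(K, 0x7F) = 0x34; 0x34 ⊕ 0x49 = 0x7D.
P[1]: D(K, 0x41) = 0xF6; 0xF6 ⊕ 0x7F = 0x89.
P[2]: D(K, 0x3F) = 0xF4; 0xF4 ⊕ 0x41 = 0xB5.
Blocks that differ from the original plaintext: P[0], P[1].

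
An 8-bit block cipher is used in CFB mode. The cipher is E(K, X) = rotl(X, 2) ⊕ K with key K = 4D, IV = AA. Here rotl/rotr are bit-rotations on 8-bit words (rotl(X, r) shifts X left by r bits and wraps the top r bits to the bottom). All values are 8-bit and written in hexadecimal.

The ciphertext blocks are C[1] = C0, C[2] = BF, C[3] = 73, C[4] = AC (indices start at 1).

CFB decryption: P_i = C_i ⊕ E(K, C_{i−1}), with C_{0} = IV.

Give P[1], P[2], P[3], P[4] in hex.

P[1]: E(K, AA) = E7; C0 ⊕ E7 = 27.
P[2]: E(K, C0) = 4E; BF ⊕ 4E = F1.
P[3]: E(K, BF) = B3; 73 ⊕ B3 = C0.
P[4]: E(K, 73) = 80; AC ⊕ 80 = 2C.

P[1] = 27, P[2] = F1, P[3] = C0, P[4] = 2C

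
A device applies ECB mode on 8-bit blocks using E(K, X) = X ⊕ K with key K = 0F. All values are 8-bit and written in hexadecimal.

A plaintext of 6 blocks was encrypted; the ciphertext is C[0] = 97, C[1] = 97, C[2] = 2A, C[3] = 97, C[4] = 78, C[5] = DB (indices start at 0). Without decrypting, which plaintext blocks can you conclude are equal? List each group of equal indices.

P[0] = P[1] = P[3]

ECB encrypts each block independently with the same key, so equal ciphertext blocks imply equal plaintext blocks.
C[0] = C[1] = C[3] = 97, so P[0] = P[1] = P[3].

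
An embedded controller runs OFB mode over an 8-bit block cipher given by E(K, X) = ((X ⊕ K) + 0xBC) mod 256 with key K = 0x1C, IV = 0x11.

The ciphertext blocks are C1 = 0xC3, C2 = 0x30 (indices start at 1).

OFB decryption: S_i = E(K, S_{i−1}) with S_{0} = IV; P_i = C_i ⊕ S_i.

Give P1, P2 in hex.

P1 = 0x0A, P2 = 0xA1

P1: S = E(K, 0x11) = 0xC9; 0xC3 ⊕ 0xC9 = 0x0A.
P2: S = E(K, 0xC9) = 0x91; 0x30 ⊕ 0x91 = 0xA1.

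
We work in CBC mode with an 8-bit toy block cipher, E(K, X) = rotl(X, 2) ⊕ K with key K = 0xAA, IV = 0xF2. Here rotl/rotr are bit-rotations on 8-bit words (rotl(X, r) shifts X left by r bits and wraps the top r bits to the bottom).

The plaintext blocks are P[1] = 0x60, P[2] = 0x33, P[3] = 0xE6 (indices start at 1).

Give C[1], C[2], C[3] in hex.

CBC encryption: C_i = E(K, P_i ⊕ C_{i−1}), with C_{0} = IV.
C[1]: P[1] ⊕ 0xF2 = 0x92; E(K, 0x92) = 0xE0.
C[2]: P[2] ⊕ 0xE0 = 0xD3; E(K, 0xD3) = 0xE5.
C[3]: P[3] ⊕ 0xE5 = 0x03; E(K, 0x03) = 0xA6.

C[1] = 0xE0, C[2] = 0xE5, C[3] = 0xA6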